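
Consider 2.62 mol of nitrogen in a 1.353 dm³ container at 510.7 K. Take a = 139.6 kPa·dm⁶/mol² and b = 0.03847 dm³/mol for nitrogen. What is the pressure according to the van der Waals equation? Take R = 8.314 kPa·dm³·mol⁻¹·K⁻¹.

P ≈ 8360 kPa

P = nRT/(V − nb) − a n²/V²
nRT/(V − nb) = (2.62)(8.314)(510.7)/(1.353 − 2.62×0.03847) = 11124/1.2522 = 8883.6 kPa
a n²/V² = (139.6)(2.62)²/(1.353)² = 523.47 kPa
P = 8883.6 − 523.47 = 8360 kPa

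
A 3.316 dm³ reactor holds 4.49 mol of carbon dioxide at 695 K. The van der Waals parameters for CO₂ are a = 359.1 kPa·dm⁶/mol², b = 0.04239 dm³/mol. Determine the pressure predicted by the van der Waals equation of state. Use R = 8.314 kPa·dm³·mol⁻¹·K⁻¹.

P = nRT/(V − nb) − a n²/V²
nRT/(V − nb) = (4.49)(8.314)(695)/(3.316 − 4.49×0.04239) = 25944/3.1257 = 8300.2 kPa
a n²/V² = (359.1)(4.49)²/(3.316)² = 658.38 kPa
P = 8300.2 − 658.38 = 7642 kPa

P ≈ 7642 kPa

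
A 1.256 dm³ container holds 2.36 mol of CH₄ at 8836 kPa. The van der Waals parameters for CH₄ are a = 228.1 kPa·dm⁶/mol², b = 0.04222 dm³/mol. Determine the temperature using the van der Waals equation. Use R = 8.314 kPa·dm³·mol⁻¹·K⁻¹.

T = (P + a n²/V²)(V − nb)/(nR)
P + a n²/V² = 8836 + (228.1)(2.36)²/(1.256)² = 9641.3 kPa
V − nb = 1.256 − (2.36)(0.04222) = 1.1564 dm³
T = (9641.3)(1.1564)/((2.36)(8.314)) = 568.2 K

T ≈ 568.2 K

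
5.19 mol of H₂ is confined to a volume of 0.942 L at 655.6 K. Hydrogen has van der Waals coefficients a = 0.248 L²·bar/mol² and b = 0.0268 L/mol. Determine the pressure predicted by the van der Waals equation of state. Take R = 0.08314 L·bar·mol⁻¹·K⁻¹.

P ≈ 344.8 bar

P = nRT/(V − nb) − a n²/V²
nRT/(V − nb) = (5.19)(0.08314)(655.6)/(0.942 − 5.19×0.0268) = 282.89/0.80291 = 352.33 bar
a n²/V² = (0.248)(5.19)²/(0.942)² = 7.5281 bar
P = 352.33 − 7.5281 = 344.8 bar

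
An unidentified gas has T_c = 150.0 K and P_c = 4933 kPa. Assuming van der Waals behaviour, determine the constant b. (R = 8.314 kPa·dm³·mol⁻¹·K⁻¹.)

From T_c = 8a/(27Rb) and P_c = a/(27b²): b = R T_c/(8 P_c).
b = (8.314)(150.0)/(8×4933) = 1247.1/39464 = 0.03160 dm³/mol

b ≈ 0.03160 dm³/mol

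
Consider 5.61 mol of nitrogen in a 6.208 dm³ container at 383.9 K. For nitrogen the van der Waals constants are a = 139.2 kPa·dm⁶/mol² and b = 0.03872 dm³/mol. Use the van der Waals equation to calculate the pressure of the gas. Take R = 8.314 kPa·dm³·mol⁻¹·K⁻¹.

P = nRT/(V − nb) − a n²/V²
nRT/(V − nb) = (5.61)(8.314)(383.9)/(6.208 − 5.61×0.03872) = 17906/5.9908 = 2988.9 kPa
a n²/V² = (139.2)(5.61)²/(6.208)² = 113.67 kPa
P = 2988.9 − 113.67 = 2875 kPa

P ≈ 2875 kPa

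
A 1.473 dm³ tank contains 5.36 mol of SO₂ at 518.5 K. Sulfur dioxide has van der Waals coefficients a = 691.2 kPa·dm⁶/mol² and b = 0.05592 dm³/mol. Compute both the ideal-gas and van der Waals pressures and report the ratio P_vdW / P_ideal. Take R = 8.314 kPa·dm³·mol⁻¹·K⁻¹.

P_vdW / P_ideal ≈ 0.6720

Ideal: P_ideal = nRT/V = (5.36)(8.314)(518.5)/1.473 = 15686.3 kPa
vdW: P = nRT/(V − nb) − a n²/V² = 23105.9/1.17327 − 19857.9/2.16973 = 19693.6 − 9152.24 = 10541.4 kPa
Ratio = 10541.4/15686.3 = 0.6720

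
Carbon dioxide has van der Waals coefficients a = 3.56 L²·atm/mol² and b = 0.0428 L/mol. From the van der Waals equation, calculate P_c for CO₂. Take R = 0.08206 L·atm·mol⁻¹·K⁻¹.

P_c ≈ 71.98 atm

For a van der Waals gas, P_c = a/(27b²).
P_c = 3.56/(27×(0.0428)²) = 3.56/0.049460 = 71.98 atm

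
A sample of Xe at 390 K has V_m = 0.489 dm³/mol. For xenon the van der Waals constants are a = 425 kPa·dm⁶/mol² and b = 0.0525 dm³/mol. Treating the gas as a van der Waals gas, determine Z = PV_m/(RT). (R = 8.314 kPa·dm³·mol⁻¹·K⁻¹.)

P = RT/(V_m − b) − a/V_m² = (8.314)(390)/(0.489 − 0.0525) − 425/(0.489)²
  = 3242.5/0.43650 − 1777.3 = 7428.4 − 1777.3 = 5651.1 kPa
Z = PV_m/(RT) = (5651.1)(0.489)/((8.314)(390)) = 2763.4/3242.5 = 0.8522

Z ≈ 0.8522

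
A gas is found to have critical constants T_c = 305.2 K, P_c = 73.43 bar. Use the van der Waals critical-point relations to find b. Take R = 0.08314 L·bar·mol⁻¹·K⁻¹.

b ≈ 0.04319 L/mol

From T_c = 8a/(27Rb) and P_c = a/(27b²): b = R T_c/(8 P_c).
b = (0.08314)(305.2)/(8×73.43) = 25.374/587.44 = 0.04319 L/mol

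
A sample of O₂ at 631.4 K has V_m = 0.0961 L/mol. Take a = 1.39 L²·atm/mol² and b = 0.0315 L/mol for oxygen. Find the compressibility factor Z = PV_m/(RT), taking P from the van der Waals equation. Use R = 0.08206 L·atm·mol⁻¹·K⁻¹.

P = RT/(V_m − b) − a/V_m² = (0.08206)(631.4)/(0.0961 − 0.0315) − 1.39/(0.0961)²
  = 51.813/0.064600 − 150.51 = 802.06 − 150.51 = 651.55 atm
Z = PV_m/(RT) = (651.55)(0.0961)/((0.08206)(631.4)) = 62.614/51.813 = 1.208

Z ≈ 1.208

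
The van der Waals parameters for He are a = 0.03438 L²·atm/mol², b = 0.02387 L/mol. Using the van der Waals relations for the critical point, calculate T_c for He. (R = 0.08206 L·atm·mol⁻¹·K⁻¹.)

For a van der Waals gas, T_c = 8a/(27Rb).
T_c = 8×0.03438/(27×0.08206×0.02387) = 0.27504/0.052887 = 5.201 K

T_c ≈ 5.201 K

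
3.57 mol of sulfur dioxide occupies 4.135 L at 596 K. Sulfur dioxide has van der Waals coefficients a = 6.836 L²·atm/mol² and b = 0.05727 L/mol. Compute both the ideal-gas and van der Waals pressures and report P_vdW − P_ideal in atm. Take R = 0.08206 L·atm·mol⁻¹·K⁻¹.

Ideal: P_ideal = nRT/V = (3.57)(0.08206)(596)/4.135 = 42.2251 atm
vdW: P = nRT/(V − nb) − a n²/V² = 174.601/3.93055 − 87.1241/17.0982 = 44.4215 − 5.09551 = 39.3260 atm
ΔP = 39.3260 − 42.2251 = -2.899 atm

ΔP ≈ -2.899 atm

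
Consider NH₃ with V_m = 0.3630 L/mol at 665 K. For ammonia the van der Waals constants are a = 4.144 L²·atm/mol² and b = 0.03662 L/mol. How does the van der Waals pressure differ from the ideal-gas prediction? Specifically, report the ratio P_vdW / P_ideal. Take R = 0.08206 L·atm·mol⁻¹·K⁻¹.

P_vdW / P_ideal ≈ 0.9030

Ideal: P_ideal = RT/V_m = (0.08206)(665)/0.3630 = 150.330 atm
vdW: P = RT/(V_m − b) − a/V_m² = 54.5699/0.326380 − 4.144/0.131769 = 167.197 − 31.4490 = 135.748 atm
Ratio = 135.748/150.330 = 0.9030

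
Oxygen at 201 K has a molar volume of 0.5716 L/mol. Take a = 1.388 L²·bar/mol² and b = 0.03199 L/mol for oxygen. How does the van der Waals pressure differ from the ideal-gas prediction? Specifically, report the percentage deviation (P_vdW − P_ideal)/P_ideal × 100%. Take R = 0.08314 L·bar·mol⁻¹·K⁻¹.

-8.60 %

Ideal: P_ideal = RT/V_m = (0.08314)(201)/0.5716 = 29.2357 bar
vdW: P = RT/(V_m − b) − a/V_m² = 16.7111/0.539610 − 1.388/0.326727 = 30.9688 − 4.24819 = 26.7206 bar
% deviation = (26.7206 − 29.2357)/29.2357 × 100% = -8.60%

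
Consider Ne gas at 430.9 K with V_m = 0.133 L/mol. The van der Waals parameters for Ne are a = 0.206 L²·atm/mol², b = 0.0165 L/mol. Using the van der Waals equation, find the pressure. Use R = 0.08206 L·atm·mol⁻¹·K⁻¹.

P = RT/(V_m − b) − a/V_m²
RT/(V_m − b) = (0.08206)(430.9)/(0.133 − 0.0165) = 35.360/0.11650 = 303.52 atm
a/V_m² = 0.206/(0.133)² = 11.646 atm
P = 303.52 − 11.646 = 291.9 atm

P ≈ 291.9 atm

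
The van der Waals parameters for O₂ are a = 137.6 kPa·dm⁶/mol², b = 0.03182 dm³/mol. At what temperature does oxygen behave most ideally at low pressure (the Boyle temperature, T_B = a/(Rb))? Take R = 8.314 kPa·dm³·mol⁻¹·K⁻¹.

T_B ≈ 520.1 K

For a van der Waals gas the second virial coefficient B₂ = b − a/(RT) vanishes at T_B = a/(Rb).
T_B = 137.6/(8.314×0.03182) = 137.6/0.26455 = 520.1 K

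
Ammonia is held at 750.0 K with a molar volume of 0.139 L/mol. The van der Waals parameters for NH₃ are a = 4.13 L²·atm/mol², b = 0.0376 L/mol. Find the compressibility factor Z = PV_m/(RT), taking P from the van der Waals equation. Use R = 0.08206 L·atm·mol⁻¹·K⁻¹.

P = RT/(V_m − b) − a/V_m² = (0.08206)(750.0)/(0.139 − 0.0376) − 4.13/(0.139)²
  = 61.545/0.10140 − 213.76 = 606.95 − 213.76 = 393.19 atm
Z = PV_m/(RT) = (393.19)(0.139)/((0.08206)(750.0)) = 54.653/61.545 = 0.8880

Z ≈ 0.8880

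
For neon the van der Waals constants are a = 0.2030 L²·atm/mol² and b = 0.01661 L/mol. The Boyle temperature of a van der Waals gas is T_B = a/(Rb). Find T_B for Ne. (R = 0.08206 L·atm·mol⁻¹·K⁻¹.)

T_B ≈ 148.9 K

For a van der Waals gas the second virial coefficient B₂ = b − a/(RT) vanishes at T_B = a/(Rb).
T_B = 0.2030/(0.08206×0.01661) = 0.2030/0.0013630 = 148.9 K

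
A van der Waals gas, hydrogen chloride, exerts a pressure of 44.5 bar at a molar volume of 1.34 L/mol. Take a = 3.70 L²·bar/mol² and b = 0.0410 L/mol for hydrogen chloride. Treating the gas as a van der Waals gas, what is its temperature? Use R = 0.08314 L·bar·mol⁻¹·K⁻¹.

T ≈ 727.5 K

T = (P + a/V_m²)(V_m − b)/R
P + a/V_m² = 44.5 + 3.70/(1.34)² = 46.561 bar
V_m − b = 1.34 − 0.0410 = 1.2990 L/mol
T = (46.561)(1.2990)/0.08314 = 727.5 K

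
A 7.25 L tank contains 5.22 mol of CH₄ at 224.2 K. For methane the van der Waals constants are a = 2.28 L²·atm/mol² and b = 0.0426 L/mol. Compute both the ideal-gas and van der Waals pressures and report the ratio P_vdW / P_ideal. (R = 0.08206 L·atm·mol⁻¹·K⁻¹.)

P_vdW / P_ideal ≈ 0.9424

Ideal: P_ideal = nRT/V = (5.22)(0.08206)(224.2)/7.25 = 13.2465 atm
vdW: P = nRT/(V − nb) − a n²/V² = 96.0368/7.02763 − 62.1264/52.5625 = 13.6656 − 1.18195 = 12.4837 atm
Ratio = 12.4837/13.2465 = 0.9424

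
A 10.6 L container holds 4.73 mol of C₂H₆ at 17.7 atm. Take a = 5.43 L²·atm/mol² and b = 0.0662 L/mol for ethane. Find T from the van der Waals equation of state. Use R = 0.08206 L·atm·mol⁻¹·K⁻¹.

T = (P + a n²/V²)(V − nb)/(nR)
P + a n²/V² = 17.7 + (5.43)(4.73)²/(10.6)² = 18.781 atm
V − nb = 10.6 − (4.73)(0.0662) = 10.287 L
T = (18.781)(10.287)/((4.73)(0.08206)) = 497.8 K

T ≈ 497.8 K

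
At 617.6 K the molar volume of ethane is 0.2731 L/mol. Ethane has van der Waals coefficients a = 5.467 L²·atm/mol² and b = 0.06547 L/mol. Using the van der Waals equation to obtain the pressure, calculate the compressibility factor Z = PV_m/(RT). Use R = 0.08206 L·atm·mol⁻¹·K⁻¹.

Z ≈ 0.9203

P = RT/(V_m − b) − a/V_m² = (0.08206)(617.6)/(0.2731 − 0.06547) − 5.467/(0.2731)²
  = 50.680/0.20763 − 73.300 = 244.09 − 73.300 = 170.79 atm
Z = PV_m/(RT) = (170.79)(0.2731)/((0.08206)(617.6)) = 46.643/50.680 = 0.9203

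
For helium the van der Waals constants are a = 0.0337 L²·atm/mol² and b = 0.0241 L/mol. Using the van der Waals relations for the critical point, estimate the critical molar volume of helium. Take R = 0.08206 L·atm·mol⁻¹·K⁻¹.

For a van der Waals gas, V_m,c = 3b.
V_m,c = 3×0.0241 = 0.07230 L/mol

V_m,c ≈ 0.07230 L/mol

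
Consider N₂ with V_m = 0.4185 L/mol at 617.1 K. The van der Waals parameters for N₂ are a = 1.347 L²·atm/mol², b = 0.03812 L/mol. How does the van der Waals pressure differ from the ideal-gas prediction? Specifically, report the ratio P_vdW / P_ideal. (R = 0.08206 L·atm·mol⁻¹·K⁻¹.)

P_vdW / P_ideal ≈ 1.037

Ideal: P_ideal = RT/V_m = (0.08206)(617.1)/0.4185 = 121.002 atm
vdW: P = RT/(V_m − b) − a/V_m² = 50.6392/0.380380 − 1.347/0.175142 = 133.128 − 7.69090 = 125.437 atm
Ratio = 125.437/121.002 = 1.037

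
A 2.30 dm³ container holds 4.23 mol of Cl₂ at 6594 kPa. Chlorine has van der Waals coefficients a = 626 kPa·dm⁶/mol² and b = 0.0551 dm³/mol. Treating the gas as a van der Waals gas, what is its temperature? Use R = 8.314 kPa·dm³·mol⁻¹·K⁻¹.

T = (P + a n²/V²)(V − nb)/(nR)
P + a n²/V² = 6594 + (626)(4.23)²/(2.30)² = 8711.4 kPa
V − nb = 2.30 − (4.23)(0.0551) = 2.0669 dm³
T = (8711.4)(2.0669)/((4.23)(8.314)) = 512.0 K

T ≈ 512.0 K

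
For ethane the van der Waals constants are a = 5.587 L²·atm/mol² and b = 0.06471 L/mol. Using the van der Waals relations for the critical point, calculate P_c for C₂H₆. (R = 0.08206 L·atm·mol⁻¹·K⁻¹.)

For a van der Waals gas, P_c = a/(27b²).
P_c = 5.587/(27×(0.06471)²) = 5.587/0.11306 = 49.42 atm

P_c ≈ 49.42 atm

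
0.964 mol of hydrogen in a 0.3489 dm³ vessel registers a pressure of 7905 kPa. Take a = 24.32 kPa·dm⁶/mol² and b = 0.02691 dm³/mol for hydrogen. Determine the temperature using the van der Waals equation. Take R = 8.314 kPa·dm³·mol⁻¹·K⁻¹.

T ≈ 326.0 K

T = (P + a n²/V²)(V − nb)/(nR)
P + a n²/V² = 7905 + (24.32)(0.964)²/(0.3489)² = 8090.7 kPa
V − nb = 0.3489 − (0.964)(0.02691) = 0.32296 dm³
T = (8090.7)(0.32296)/((0.964)(8.314)) = 326.0 K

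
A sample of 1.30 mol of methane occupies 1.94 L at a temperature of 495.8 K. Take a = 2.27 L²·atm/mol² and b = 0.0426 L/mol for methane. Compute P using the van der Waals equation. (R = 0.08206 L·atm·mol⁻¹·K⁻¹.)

P = nRT/(V − nb) − a n²/V²
nRT/(V − nb) = (1.30)(0.08206)(495.8)/(1.94 − 1.30×0.0426) = 52.891/1.8846 = 28.065 atm
a n²/V² = (2.27)(1.30)²/(1.94)² = 1.0193 atm
P = 28.065 − 1.0193 = 27.05 atm

P ≈ 27.05 atm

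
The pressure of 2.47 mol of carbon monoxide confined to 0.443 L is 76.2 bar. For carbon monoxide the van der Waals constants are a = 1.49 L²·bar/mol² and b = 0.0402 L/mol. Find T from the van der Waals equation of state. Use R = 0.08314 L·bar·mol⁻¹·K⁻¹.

T = (P + a n²/V²)(V − nb)/(nR)
P + a n²/V² = 76.2 + (1.49)(2.47)²/(0.443)² = 122.52 bar
V − nb = 0.443 − (2.47)(0.0402) = 0.34371 L
T = (122.52)(0.34371)/((2.47)(0.08314)) = 205.1 K

T ≈ 205.1 K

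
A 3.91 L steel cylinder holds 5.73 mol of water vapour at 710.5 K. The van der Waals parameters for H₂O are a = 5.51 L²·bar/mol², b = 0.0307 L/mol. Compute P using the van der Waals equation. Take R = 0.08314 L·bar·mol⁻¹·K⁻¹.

P = nRT/(V − nb) − a n²/V²
nRT/(V − nb) = (5.73)(0.08314)(710.5)/(3.91 − 5.73×0.0307) = 338.48/3.7341 = 90.646 bar
a n²/V² = (5.51)(5.73)²/(3.91)² = 11.833 bar
P = 90.646 − 11.833 = 78.81 bar

P ≈ 78.81 bar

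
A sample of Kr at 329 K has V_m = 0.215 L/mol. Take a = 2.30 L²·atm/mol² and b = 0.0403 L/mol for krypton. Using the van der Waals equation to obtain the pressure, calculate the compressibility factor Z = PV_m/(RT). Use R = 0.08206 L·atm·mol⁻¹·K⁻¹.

P = RT/(V_m − b) − a/V_m² = (0.08206)(329)/(0.215 − 0.0403) − 2.30/(0.215)²
  = 26.998/0.17470 − 49.757 = 154.54 − 49.757 = 104.78 atm
Z = PV_m/(RT) = (104.78)(0.215)/((0.08206)(329)) = 22.528/26.998 = 0.8344

Z ≈ 0.8344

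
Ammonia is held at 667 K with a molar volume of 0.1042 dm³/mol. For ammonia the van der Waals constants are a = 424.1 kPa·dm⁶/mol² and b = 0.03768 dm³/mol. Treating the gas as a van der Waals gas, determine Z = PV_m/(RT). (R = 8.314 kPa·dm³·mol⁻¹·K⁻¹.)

Z ≈ 0.8325

P = RT/(V_m − b) − a/V_m² = (8.314)(667)/(0.1042 − 0.03768) − 424.1/(0.1042)²
  = 5545.4/0.066520 − 39060 = 83364 − 39060 = 44304 kPa
Z = PV_m/(RT) = (44304)(0.1042)/((8.314)(667)) = 4616.5/5545.4 = 0.8325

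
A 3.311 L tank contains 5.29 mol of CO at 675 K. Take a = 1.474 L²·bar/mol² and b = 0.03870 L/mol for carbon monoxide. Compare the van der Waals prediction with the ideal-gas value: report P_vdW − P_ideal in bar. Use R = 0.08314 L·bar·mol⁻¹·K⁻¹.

ΔP ≈ 2.147 bar

Ideal: P_ideal = nRT/V = (5.29)(0.08314)(675)/3.311 = 89.6624 bar
vdW: P = nRT/(V − nb) − a n²/V² = 296.872/3.10628 − 41.2486/10.9627 = 95.5716 − 3.76263 = 91.8090 bar
ΔP = 91.8090 − 89.6624 = 2.147 bar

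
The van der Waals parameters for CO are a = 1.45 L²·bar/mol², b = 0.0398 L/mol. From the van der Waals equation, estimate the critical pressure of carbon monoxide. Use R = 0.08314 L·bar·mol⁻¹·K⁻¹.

For a van der Waals gas, P_c = a/(27b²).
P_c = 1.45/(27×(0.0398)²) = 1.45/0.042769 = 33.90 bar

P_c ≈ 33.90 bar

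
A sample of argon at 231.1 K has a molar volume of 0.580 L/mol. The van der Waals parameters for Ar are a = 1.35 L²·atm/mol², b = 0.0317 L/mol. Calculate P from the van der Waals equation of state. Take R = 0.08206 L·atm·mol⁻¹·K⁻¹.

P = RT/(V_m − b) − a/V_m²
RT/(V_m − b) = (0.08206)(231.1)/(0.580 − 0.0317) = 18.964/0.54830 = 34.587 atm
a/V_m² = 1.35/(0.580)² = 4.0131 atm
P = 34.587 − 4.0131 = 30.57 atm

P ≈ 30.57 atm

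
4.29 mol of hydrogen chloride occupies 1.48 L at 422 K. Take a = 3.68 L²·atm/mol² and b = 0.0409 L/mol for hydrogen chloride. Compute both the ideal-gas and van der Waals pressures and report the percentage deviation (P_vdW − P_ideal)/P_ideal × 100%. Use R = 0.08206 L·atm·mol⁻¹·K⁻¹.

-17.35 %

Ideal: P_ideal = nRT/V = (4.29)(0.08206)(422)/1.48 = 100.378 atm
vdW: P = nRT/(V − nb) − a n²/V² = 148.560/1.30454 − 67.7271/2.19040 = 113.879 − 30.9200 = 82.959 atm
% deviation = (82.959 − 100.378)/100.378 × 100% = -17.35%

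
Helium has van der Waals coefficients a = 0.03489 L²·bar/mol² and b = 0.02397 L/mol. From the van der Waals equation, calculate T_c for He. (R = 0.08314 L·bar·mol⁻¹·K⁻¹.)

T_c ≈ 5.187 K

For a van der Waals gas, T_c = 8a/(27Rb).
T_c = 8×0.03489/(27×0.08314×0.02397) = 0.27912/0.053807 = 5.187 K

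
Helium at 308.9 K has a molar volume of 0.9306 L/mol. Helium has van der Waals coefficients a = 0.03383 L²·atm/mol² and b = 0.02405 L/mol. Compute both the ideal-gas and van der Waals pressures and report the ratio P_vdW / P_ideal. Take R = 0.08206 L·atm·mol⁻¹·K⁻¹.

Ideal: P_ideal = RT/V_m = (0.08206)(308.9)/0.9306 = 27.2387 atm
vdW: P = RT/(V_m − b) − a/V_m² = 25.3483/0.906550 − 0.03383/0.866016 = 27.9613 − 0.0390639 = 27.9222 atm
Ratio = 27.9222/27.2387 = 1.025

P_vdW / P_ideal ≈ 1.025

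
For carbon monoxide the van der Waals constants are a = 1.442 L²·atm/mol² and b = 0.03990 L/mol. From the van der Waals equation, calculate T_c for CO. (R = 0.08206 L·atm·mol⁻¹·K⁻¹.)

For a van der Waals gas, T_c = 8a/(27Rb).
T_c = 8×1.442/(27×0.08206×0.03990) = 11.536/0.088403 = 130.5 K

T_c ≈ 130.5 K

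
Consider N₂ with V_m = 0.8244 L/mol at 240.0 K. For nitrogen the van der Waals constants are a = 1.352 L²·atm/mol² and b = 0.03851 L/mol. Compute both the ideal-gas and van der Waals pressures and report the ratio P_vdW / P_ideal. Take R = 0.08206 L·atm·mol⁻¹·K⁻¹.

P_vdW / P_ideal ≈ 0.9657

Ideal: P_ideal = RT/V_m = (0.08206)(240.0)/0.8244 = 23.8894 atm
vdW: P = RT/(V_m − b) − a/V_m² = 19.6944/0.785890 − 1.352/0.679635 = 25.0600 − 1.98930 = 23.0707 atm
Ratio = 23.0707/23.8894 = 0.9657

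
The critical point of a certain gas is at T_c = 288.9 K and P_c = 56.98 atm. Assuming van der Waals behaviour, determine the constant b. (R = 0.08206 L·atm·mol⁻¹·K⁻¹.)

b ≈ 0.05201 L/mol

From T_c = 8a/(27Rb) and P_c = a/(27b²): b = R T_c/(8 P_c).
b = (0.08206)(288.9)/(8×56.98) = 23.707/455.84 = 0.05201 L/mol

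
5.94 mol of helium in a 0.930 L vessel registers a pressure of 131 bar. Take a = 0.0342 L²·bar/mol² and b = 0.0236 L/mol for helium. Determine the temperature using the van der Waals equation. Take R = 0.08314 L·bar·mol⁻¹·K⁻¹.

T ≈ 211.7 K

T = (P + a n²/V²)(V − nb)/(nR)
P + a n²/V² = 131 + (0.0342)(5.94)²/(0.930)² = 132.40 bar
V − nb = 0.930 − (5.94)(0.0236) = 0.78982 L
T = (132.40)(0.78982)/((5.94)(0.08314)) = 211.7 K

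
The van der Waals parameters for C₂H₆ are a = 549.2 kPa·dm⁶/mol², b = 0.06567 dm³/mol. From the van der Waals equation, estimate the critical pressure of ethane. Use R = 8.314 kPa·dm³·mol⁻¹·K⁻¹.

For a van der Waals gas, P_c = a/(27b²).
P_c = 549.2/(27×(0.06567)²) = 549.2/0.11644 = 4717 kPa

P_c ≈ 4717 kPa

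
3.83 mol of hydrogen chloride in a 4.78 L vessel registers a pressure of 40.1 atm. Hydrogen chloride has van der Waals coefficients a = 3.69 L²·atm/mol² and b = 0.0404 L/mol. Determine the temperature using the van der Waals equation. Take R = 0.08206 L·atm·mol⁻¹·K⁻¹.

T = (P + a n²/V²)(V − nb)/(nR)
P + a n²/V² = 40.1 + (3.69)(3.83)²/(4.78)² = 42.469 atm
V − nb = 4.78 − (3.83)(0.0404) = 4.6253 L
T = (42.469)(4.6253)/((3.83)(0.08206)) = 625.0 K

T ≈ 625.0 K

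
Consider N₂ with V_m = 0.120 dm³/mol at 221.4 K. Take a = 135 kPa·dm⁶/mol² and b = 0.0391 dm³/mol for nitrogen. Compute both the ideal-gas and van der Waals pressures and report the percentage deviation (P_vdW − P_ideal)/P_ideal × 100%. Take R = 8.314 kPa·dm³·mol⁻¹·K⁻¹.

Ideal: P_ideal = RT/V_m = (8.314)(221.4)/0.120 = 15339.3 kPa
vdW: P = RT/(V_m − b) − a/V_m² = 1840.72/0.0809000 − 135/0.0144000 = 22753.0 − 9375.00 = 13378.0 kPa
% deviation = (13378.0 − 15339.3)/15339.3 × 100% = -12.79%

-12.79 %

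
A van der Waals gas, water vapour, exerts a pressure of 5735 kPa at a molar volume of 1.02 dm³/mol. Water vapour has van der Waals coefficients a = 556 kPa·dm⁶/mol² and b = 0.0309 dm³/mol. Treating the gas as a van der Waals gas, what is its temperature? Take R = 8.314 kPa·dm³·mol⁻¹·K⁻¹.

T ≈ 745.9 K

T = (P + a/V_m²)(V_m − b)/R
P + a/V_m² = 5735 + 556/(1.02)² = 6269.4 kPa
V_m − b = 1.02 − 0.0309 = 0.98910 dm³/mol
T = (6269.4)(0.98910)/8.314 = 745.9 K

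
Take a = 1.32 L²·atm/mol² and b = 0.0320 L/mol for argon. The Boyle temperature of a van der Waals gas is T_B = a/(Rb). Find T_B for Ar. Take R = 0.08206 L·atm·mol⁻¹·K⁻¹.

T_B ≈ 502.7 K

For a van der Waals gas the second virial coefficient B₂ = b − a/(RT) vanishes at T_B = a/(Rb).
T_B = 1.32/(0.08206×0.0320) = 1.32/0.0026259 = 502.7 K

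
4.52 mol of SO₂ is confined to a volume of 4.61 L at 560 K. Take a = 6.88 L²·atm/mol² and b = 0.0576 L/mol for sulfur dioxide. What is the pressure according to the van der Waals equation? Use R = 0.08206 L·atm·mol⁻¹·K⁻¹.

P ≈ 41.14 atm

P = nRT/(V − nb) − a n²/V²
nRT/(V − nb) = (4.52)(0.08206)(560)/(4.61 − 4.52×0.0576) = 207.71/4.3496 = 47.754 atm
a n²/V² = (6.88)(4.52)²/(4.61)² = 6.6140 atm
P = 47.754 − 6.6140 = 41.14 atm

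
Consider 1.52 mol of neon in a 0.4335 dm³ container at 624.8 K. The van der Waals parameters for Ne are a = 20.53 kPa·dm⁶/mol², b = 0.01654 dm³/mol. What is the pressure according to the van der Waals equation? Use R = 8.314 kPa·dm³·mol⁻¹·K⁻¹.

P ≈ 19083 kPa

P = nRT/(V − nb) − a n²/V²
nRT/(V − nb) = (1.52)(8.314)(624.8)/(0.4335 − 1.52×0.01654) = 7895.8/0.40836 = 19335 kPa
a n²/V² = (20.53)(1.52)²/(0.4335)² = 252.40 kPa
P = 19335 − 252.40 = 19083 kPa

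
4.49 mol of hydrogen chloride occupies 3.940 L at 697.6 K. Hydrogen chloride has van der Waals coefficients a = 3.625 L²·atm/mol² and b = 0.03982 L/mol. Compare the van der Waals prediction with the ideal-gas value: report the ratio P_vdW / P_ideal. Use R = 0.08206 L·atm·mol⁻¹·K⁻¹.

P_vdW / P_ideal ≈ 0.9754

Ideal: P_ideal = nRT/V = (4.49)(0.08206)(697.6)/3.940 = 65.2361 atm
vdW: P = nRT/(V − nb) − a n²/V² = 257.030/3.76121 − 73.0804/15.5236 = 68.3371 − 4.70770 = 63.6294 atm
Ratio = 63.6294/65.2361 = 0.9754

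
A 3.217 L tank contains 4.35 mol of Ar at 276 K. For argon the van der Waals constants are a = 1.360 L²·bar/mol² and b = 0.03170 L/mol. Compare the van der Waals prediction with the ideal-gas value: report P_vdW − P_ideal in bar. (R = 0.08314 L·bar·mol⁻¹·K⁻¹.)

Ideal: P_ideal = nRT/V = (4.35)(0.08314)(276)/3.217 = 31.0283 bar
vdW: P = nRT/(V − nb) − a n²/V² = 99.8179/3.07911 − 25.7346/10.3491 = 32.4178 − 2.48665 = 29.9312 bar
ΔP = 29.9312 − 31.0283 = -1.097 bar

ΔP ≈ -1.097 bar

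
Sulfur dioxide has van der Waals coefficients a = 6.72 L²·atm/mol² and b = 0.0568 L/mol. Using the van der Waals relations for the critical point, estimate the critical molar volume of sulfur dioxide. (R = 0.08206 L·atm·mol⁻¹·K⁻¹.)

For a van der Waals gas, V_m,c = 3b.
V_m,c = 3×0.0568 = 0.1704 L/mol

V_m,c ≈ 0.1704 L/mol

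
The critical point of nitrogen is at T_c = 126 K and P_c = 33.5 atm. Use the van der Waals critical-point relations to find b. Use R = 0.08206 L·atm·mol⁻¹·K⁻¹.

From T_c = 8a/(27Rb) and P_c = a/(27b²): b = R T_c/(8 P_c).
b = (0.08206)(126)/(8×33.5) = 10.340/268.00 = 0.03858 L/mol

b ≈ 0.03858 L/mol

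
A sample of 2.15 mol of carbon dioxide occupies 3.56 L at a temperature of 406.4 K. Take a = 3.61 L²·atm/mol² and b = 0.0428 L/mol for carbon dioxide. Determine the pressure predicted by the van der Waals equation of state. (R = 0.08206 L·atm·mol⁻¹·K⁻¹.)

P = nRT/(V − nb) − a n²/V²
nRT/(V − nb) = (2.15)(0.08206)(406.4)/(3.56 − 2.15×0.0428) = 71.701/3.4680 = 20.675 atm
a n²/V² = (3.61)(2.15)²/(3.56)² = 1.3167 atm
P = 20.675 − 1.3167 = 19.36 atm

P ≈ 19.36 atm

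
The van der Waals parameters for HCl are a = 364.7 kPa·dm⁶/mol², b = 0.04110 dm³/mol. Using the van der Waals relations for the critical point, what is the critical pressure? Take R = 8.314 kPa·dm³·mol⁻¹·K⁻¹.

For a van der Waals gas, P_c = a/(27b²).
P_c = 364.7/(27×(0.04110)²) = 364.7/0.045609 = 7996 kPa

P_c ≈ 7996 kPa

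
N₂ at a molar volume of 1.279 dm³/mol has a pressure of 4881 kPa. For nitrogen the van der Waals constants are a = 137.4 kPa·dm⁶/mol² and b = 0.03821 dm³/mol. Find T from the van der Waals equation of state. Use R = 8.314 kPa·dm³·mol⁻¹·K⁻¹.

T = (P + a/V_m²)(V_m − b)/R
P + a/V_m² = 4881 + 137.4/(1.279)² = 4965.0 kPa
V_m − b = 1.279 − 0.03821 = 1.2408 dm³/mol
T = (4965.0)(1.2408)/8.314 = 741.0 K

T ≈ 741.0 K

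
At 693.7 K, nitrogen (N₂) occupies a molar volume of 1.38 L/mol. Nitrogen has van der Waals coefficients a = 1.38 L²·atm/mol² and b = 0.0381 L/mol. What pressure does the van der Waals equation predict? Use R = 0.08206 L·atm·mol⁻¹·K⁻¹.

P ≈ 41.70 atm

P = RT/(V_m − b) − a/V_m²
RT/(V_m − b) = (0.08206)(693.7)/(1.38 − 0.0381) = 56.925/1.3419 = 42.421 atm
a/V_m² = 1.38/(1.38)² = 0.72464 atm
P = 42.421 − 0.72464 = 41.70 atm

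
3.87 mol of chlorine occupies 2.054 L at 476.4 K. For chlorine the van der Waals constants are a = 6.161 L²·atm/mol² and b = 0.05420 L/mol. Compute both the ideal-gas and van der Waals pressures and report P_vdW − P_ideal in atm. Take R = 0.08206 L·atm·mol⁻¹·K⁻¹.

ΔP ≈ -13.49 atm

Ideal: P_ideal = nRT/V = (3.87)(0.08206)(476.4)/2.054 = 73.6570 atm
vdW: P = nRT/(V − nb) − a n²/V² = 151.291/1.84425 − 92.2727/4.21892 = 82.0339 − 21.8712 = 60.1627 atm
ΔP = 60.1627 − 73.6570 = -13.49 atm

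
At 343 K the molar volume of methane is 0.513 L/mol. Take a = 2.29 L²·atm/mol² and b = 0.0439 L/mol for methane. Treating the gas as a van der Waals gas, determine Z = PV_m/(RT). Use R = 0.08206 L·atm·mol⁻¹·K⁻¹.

P = RT/(V_m − b) − a/V_m² = (0.08206)(343)/(0.513 − 0.0439) − 2.29/(0.513)²
  = 28.147/0.46910 − 8.7016 = 60.002 − 8.7016 = 51.300 atm
Z = PV_m/(RT) = (51.300)(0.513)/((0.08206)(343)) = 26.317/28.147 = 0.9350

Z ≈ 0.9350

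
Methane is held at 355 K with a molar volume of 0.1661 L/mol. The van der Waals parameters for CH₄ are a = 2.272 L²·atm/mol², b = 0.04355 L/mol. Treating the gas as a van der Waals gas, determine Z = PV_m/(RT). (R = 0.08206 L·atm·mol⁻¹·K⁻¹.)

Z ≈ 0.8858

P = RT/(V_m − b) − a/V_m² = (0.08206)(355)/(0.1661 − 0.04355) − 2.272/(0.1661)²
  = 29.131/0.12255 − 82.351 = 237.71 − 82.351 = 155.36 atm
Z = PV_m/(RT) = (155.36)(0.1661)/((0.08206)(355)) = 25.805/29.131 = 0.8858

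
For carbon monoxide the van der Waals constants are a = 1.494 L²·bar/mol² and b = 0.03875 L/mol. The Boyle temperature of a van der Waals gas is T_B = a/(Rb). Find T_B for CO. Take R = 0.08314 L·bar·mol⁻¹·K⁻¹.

T_B ≈ 463.7 K

For a van der Waals gas the second virial coefficient B₂ = b − a/(RT) vanishes at T_B = a/(Rb).
T_B = 1.494/(0.08314×0.03875) = 1.494/0.0032217 = 463.7 K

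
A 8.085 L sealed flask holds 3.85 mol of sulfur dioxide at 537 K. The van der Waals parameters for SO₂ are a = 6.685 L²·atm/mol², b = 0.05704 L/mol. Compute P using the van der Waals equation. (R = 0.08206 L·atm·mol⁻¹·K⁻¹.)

P = nRT/(V − nb) − a n²/V²
nRT/(V − nb) = (3.85)(0.08206)(537)/(8.085 − 3.85×0.05704) = 169.65/7.8654 = 21.569 atm
a n²/V² = (6.685)(3.85)²/(8.085)² = 1.5159 atm
P = 21.569 − 1.5159 = 20.05 atm

P ≈ 20.05 atm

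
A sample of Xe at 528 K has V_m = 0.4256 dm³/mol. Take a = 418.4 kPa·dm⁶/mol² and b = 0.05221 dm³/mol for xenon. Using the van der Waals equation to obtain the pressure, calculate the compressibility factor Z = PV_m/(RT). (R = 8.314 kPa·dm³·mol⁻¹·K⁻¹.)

Z ≈ 0.9159

P = RT/(V_m − b) − a/V_m² = (8.314)(528)/(0.4256 − 0.05221) − 418.4/(0.4256)²
  = 4389.8/0.37339 − 2309.9 = 11757 − 2309.9 = 9447 kPa
Z = PV_m/(RT) = (9447)(0.4256)/((8.314)(528)) = 4020.6/4389.8 = 0.9159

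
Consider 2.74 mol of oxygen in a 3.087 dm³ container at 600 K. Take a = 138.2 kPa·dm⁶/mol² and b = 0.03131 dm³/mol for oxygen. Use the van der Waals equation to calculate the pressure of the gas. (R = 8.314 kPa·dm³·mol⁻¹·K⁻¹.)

P = nRT/(V − nb) − a n²/V²
nRT/(V − nb) = (2.74)(8.314)(600)/(3.087 − 2.74×0.03131) = 13668/3.0012 = 4554.2 kPa
a n²/V² = (138.2)(2.74)²/(3.087)² = 108.88 kPa
P = 4554.2 − 108.88 = 4445 kPa

P ≈ 4445 kPa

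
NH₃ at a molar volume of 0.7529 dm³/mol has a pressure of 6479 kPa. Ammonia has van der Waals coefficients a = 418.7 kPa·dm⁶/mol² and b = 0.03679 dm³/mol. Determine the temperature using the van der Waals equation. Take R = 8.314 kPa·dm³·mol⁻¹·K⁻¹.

T = (P + a/V_m²)(V_m − b)/R
P + a/V_m² = 6479 + 418.7/(0.7529)² = 7217.6 kPa
V_m − b = 0.7529 − 0.03679 = 0.71611 dm³/mol
T = (7217.6)(0.71611)/8.314 = 621.7 K

T ≈ 621.7 K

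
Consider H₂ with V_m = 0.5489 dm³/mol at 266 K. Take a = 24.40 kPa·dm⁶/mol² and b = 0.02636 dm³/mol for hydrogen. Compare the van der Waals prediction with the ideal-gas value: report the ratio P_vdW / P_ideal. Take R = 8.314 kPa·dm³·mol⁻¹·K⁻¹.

Ideal: P_ideal = RT/V_m = (8.314)(266)/0.5489 = 4029.01 kPa
vdW: P = RT/(V_m − b) − a/V_m² = 2211.52/0.522540 − 24.40/0.301291 = 4232.25 − 80.9848 = 4151.27 kPa
Ratio = 4151.27/4029.01 = 1.030

P_vdW / P_ideal ≈ 1.030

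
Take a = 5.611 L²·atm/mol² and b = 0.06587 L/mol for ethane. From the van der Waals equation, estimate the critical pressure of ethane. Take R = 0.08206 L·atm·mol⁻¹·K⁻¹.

P_c ≈ 47.90 atm

For a van der Waals gas, P_c = a/(27b²).
P_c = 5.611/(27×(0.06587)²) = 5.611/0.11715 = 47.90 atm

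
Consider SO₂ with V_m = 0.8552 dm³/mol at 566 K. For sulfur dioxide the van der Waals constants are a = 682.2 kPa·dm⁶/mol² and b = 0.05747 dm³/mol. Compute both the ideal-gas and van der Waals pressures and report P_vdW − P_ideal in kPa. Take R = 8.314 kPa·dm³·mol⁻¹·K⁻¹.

ΔP ≈ -536.4 kPa

Ideal: P_ideal = RT/V_m = (8.314)(566)/0.8552 = 5502.48 kPa
vdW: P = RT/(V_m − b) − a/V_m² = 4705.72/0.797730 − 682.2/0.731367 = 5898.89 − 932.774 = 4966.12 kPa
ΔP = 4966.12 − 5502.48 = -536.4 kPa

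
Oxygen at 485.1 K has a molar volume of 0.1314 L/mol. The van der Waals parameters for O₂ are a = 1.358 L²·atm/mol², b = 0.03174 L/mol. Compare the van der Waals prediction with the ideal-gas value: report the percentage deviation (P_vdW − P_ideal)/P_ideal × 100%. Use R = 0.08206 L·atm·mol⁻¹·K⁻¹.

Ideal: P_ideal = RT/V_m = (0.08206)(485.1)/0.1314 = 302.948 atm
vdW: P = RT/(V_m − b) − a/V_m² = 39.8073/0.0996600 − 1.358/0.0172660 = 399.431 − 78.6517 = 320.779 atm
% deviation = (320.779 − 302.948)/302.948 × 100% = 5.89%

5.89 %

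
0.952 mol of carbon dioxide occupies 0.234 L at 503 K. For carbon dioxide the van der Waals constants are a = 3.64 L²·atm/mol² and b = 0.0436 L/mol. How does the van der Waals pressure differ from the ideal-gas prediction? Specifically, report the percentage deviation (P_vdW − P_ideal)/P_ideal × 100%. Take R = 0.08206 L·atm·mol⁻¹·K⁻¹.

-14.31 %

Ideal: P_ideal = nRT/V = (0.952)(0.08206)(503)/0.234 = 167.927 atm
vdW: P = nRT/(V − nb) − a n²/V² = 39.2949/0.192493 − 3.29895/0.0547560 = 204.137 − 60.2482 = 143.889 atm
% deviation = (143.889 − 167.927)/167.927 × 100% = -14.31%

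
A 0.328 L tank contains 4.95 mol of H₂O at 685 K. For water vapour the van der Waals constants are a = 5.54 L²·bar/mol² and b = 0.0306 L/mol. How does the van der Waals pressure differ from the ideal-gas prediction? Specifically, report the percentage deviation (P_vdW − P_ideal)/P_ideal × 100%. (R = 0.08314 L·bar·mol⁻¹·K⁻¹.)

Ideal: P_ideal = nRT/V = (4.95)(0.08314)(685)/0.328 = 859.472 bar
vdW: P = nRT/(V − nb) − a n²/V² = 281.907/0.176530 − 135.744/0.107584 = 1596.94 − 1261.75 = 335.19 bar
% deviation = (335.19 − 859.472)/859.472 × 100% = -61.00%

-61.00 %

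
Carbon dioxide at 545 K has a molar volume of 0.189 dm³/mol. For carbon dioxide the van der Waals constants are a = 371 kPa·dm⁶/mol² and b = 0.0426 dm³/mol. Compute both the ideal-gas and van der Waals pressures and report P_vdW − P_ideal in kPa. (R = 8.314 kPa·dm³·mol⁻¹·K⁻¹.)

Ideal: P_ideal = RT/V_m = (8.314)(545)/0.189 = 23974.2 kPa
vdW: P = RT/(V_m − b) − a/V_m² = 4531.13/0.146400 − 371/0.0357210 = 30950.3 − 10386.0 = 20564.3 kPa
ΔP = 20564.3 − 23974.2 = -3410 kPa

ΔP ≈ -3410 kPa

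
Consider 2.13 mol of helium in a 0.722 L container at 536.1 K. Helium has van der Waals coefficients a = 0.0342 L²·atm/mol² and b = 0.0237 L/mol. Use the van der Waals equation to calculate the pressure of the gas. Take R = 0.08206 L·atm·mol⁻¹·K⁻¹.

P ≈ 139.2 atm

P = nRT/(V − nb) − a n²/V²
nRT/(V − nb) = (2.13)(0.08206)(536.1)/(0.722 − 2.13×0.0237) = 93.704/0.67152 = 139.54 atm
a n²/V² = (0.0342)(2.13)²/(0.722)² = 0.29765 atm
P = 139.54 − 0.29765 = 139.2 atm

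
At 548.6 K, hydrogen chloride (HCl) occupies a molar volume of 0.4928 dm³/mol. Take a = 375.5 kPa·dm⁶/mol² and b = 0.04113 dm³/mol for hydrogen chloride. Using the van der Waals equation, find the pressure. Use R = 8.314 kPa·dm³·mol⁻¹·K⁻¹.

P = RT/(V_m − b) − a/V_m²
RT/(V_m − b) = (8.314)(548.6)/(0.4928 − 0.04113) = 4561.1/0.45167 = 10098 kPa
a/V_m² = 375.5/(0.4928)² = 1546.2 kPa
P = 10098 − 1546.2 = 8552 kPa

P ≈ 8552 kPa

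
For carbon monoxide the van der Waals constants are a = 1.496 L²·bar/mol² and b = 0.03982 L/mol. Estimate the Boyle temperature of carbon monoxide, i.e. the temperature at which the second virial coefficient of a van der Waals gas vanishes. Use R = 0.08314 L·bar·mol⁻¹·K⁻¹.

T_B ≈ 451.9 K

For a van der Waals gas the second virial coefficient B₂ = b − a/(RT) vanishes at T_B = a/(Rb).
T_B = 1.496/(0.08314×0.03982) = 1.496/0.0033106 = 451.9 K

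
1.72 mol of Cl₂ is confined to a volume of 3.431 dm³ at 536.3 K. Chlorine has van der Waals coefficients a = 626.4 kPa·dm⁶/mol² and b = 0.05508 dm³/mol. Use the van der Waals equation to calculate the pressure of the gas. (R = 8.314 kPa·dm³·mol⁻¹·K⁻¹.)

P = nRT/(V − nb) − a n²/V²
nRT/(V − nb) = (1.72)(8.314)(536.3)/(3.431 − 1.72×0.05508) = 7669.1/3.3363 = 2298.7 kPa
a n²/V² = (626.4)(1.72)²/(3.431)² = 157.42 kPa
P = 2298.7 − 157.42 = 2141 kPa

P ≈ 2141 kPa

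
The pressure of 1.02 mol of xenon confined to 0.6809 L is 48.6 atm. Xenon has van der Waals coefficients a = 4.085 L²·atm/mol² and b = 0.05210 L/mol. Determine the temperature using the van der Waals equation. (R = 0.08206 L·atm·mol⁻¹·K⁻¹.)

T = (P + a n²/V²)(V − nb)/(nR)
P + a n²/V² = 48.6 + (4.085)(1.02)²/(0.6809)² = 57.767 atm
V − nb = 0.6809 − (1.02)(0.05210) = 0.62776 L
T = (57.767)(0.62776)/((1.02)(0.08206)) = 433.3 K

T ≈ 433.3 K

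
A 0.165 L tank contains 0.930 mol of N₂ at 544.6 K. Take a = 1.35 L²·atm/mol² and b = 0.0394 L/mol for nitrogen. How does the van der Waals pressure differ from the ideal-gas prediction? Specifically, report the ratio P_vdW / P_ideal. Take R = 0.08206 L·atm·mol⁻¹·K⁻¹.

Ideal: P_ideal = nRT/V = (0.930)(0.08206)(544.6)/0.165 = 251.888 atm
vdW: P = nRT/(V − nb) − a n²/V² = 41.5616/0.128358 − 1.16762/0.0272250 = 323.794 − 42.8878 = 280.906 atm
Ratio = 280.906/251.888 = 1.115

P_vdW / P_ideal ≈ 1.115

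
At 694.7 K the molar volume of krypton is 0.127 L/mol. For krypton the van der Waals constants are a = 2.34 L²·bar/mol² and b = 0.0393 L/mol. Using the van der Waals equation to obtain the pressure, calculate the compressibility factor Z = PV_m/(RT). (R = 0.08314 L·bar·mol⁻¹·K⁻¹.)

Z ≈ 1.129

P = RT/(V_m − b) − a/V_m² = (0.08314)(694.7)/(0.127 − 0.0393) − 2.34/(0.127)²
  = 57.757/0.087700 − 145.08 = 658.57 − 145.08 = 513.49 bar
Z = PV_m/(RT) = (513.49)(0.127)/((0.08314)(694.7)) = 65.213/57.757 = 1.129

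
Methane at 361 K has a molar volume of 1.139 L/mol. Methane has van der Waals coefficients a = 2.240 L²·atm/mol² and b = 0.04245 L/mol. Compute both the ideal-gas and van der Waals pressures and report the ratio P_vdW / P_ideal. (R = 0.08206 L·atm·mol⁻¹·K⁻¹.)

Ideal: P_ideal = RT/V_m = (0.08206)(361)/1.139 = 26.0085 atm
vdW: P = RT/(V_m − b) − a/V_m² = 29.6237/1.09655 − 2.240/1.29732 = 27.0154 − 1.72664 = 25.2888 atm
Ratio = 25.2888/26.0085 = 0.9723

P_vdW / P_ideal ≈ 0.9723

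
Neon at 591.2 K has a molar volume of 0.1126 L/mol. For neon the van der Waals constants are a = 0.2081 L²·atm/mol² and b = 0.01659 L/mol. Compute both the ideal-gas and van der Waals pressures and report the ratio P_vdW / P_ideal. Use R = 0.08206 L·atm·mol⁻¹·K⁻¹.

P_vdW / P_ideal ≈ 1.135

Ideal: P_ideal = RT/V_m = (0.08206)(591.2)/0.1126 = 430.851 atm
vdW: P = RT/(V_m − b) − a/V_m² = 48.5139/0.0960100 − 0.2081/0.0126788 = 505.300 − 16.4132 = 488.887 atm
Ratio = 488.887/430.851 = 1.135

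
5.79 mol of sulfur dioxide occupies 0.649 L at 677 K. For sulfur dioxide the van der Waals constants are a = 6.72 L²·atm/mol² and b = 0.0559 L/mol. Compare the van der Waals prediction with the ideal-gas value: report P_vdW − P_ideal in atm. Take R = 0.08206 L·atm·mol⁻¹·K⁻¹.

Ideal: P_ideal = nRT/V = (5.79)(0.08206)(677)/0.649 = 495.626 atm
vdW: P = nRT/(V − nb) − a n²/V² = 321.661/0.325339 − 225.282/0.421201 = 988.695 − 534.856 = 453.839 atm
ΔP = 453.839 − 495.626 = -41.79 atm

ΔP ≈ -41.79 atm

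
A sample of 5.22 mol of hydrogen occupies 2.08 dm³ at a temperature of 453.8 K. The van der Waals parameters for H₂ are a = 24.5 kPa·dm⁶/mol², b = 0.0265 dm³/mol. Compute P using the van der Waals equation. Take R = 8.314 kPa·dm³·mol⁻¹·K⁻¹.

P ≈ 9989 kPa

P = nRT/(V − nb) − a n²/V²
nRT/(V − nb) = (5.22)(8.314)(453.8)/(2.08 − 5.22×0.0265) = 19695/1.9417 = 10143 kPa
a n²/V² = (24.5)(5.22)²/(2.08)² = 154.31 kPa
P = 10143 − 154.31 = 9989 kPa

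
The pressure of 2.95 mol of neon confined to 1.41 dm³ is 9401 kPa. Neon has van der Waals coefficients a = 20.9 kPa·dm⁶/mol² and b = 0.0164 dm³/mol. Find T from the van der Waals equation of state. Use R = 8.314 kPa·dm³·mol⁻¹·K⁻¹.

T = (P + a n²/V²)(V − nb)/(nR)
P + a n²/V² = 9401 + (20.9)(2.95)²/(1.41)² = 9492.5 kPa
V − nb = 1.41 − (2.95)(0.0164) = 1.3616 dm³
T = (9492.5)(1.3616)/((2.95)(8.314)) = 527.0 K

T ≈ 527.0 K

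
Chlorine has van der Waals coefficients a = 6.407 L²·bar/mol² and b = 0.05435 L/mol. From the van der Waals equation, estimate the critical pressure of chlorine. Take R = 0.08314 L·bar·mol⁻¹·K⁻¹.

For a van der Waals gas, P_c = a/(27b²).
P_c = 6.407/(27×(0.05435)²) = 6.407/0.079756 = 80.33 bar

P_c ≈ 80.33 bar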